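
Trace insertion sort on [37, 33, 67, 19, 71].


Initial: [37, 33, 67, 19, 71]
Insert 33: [33, 37, 67, 19, 71]
Insert 67: [33, 37, 67, 19, 71]
Insert 19: [19, 33, 37, 67, 71]
Insert 71: [19, 33, 37, 67, 71]

Sorted: [19, 33, 37, 67, 71]


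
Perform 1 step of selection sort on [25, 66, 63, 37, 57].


Initial: [25, 66, 63, 37, 57]
Step 1: min=25 at 0
  Swap: [25, 66, 63, 37, 57]

After 1 step: [25, 66, 63, 37, 57]


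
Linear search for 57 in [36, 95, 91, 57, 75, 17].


i=0: 36!=57
i=1: 95!=57
i=2: 91!=57
i=3: 57==57 found!

Found at 3, 4 comps


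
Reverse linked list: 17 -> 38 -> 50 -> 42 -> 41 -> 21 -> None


Step 1: curr=17, set curr.next=prev(None) | reversed so far: 17
Step 2: curr=38, set curr.next=prev(17) | reversed so far: 38 -> 17
Step 3: curr=50, set curr.next=prev(38) | reversed so far: 50 -> 38 -> 17
Step 4: curr=42, set curr.next=prev(50) | reversed so far: 42 -> 50 -> 38 -> 17
Step 5: curr=41, set curr.next=prev(42) | reversed so far: 41 -> 42 -> 50 -> 38 -> 17
Step 6: curr=21, set curr.next=prev(41) | reversed so far: 21 -> 41 -> 42 -> 50 -> 38 -> 17

21 -> 41 -> 42 -> 50 -> 38 -> 17 -> None


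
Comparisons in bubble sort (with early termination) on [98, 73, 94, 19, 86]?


Algorithm: bubble sort (with early termination)
Input: [98, 73, 94, 19, 86]
Sorted: [19, 73, 86, 94, 98]

10


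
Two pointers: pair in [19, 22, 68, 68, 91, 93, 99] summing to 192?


lo=0(19)+hi=6(99)=118
lo=1(22)+hi=6(99)=121
lo=2(68)+hi=6(99)=167
lo=3(68)+hi=6(99)=167
lo=4(91)+hi=6(99)=190
lo=5(93)+hi=6(99)=192

Yes: 93+99=192


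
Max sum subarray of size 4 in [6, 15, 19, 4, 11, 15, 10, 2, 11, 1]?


[0:4]: 44
[1:5]: 49
[2:6]: 49
[3:7]: 40
[4:8]: 38
[5:9]: 38
[6:10]: 24

Max: 49 at [1:5]


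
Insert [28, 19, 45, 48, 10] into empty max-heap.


Insert 28: [28]
Insert 19: [28, 19]
Insert 45: [45, 19, 28]
Insert 48: [48, 45, 28, 19]
Insert 10: [48, 45, 28, 19, 10]

Final heap: [48, 45, 28, 19, 10]


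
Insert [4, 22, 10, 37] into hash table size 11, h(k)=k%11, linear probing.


Insert 4: h=4 -> slot 4
Insert 22: h=0 -> slot 0
Insert 10: h=10 -> slot 10
Insert 37: h=4, 1 probes -> slot 5

Table: [22, None, None, None, 4, 37, None, None, None, None, 10]


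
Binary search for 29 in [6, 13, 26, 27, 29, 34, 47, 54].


Step 1: lo=0, hi=7, mid=3, val=27
Step 2: lo=4, hi=7, mid=5, val=34
Step 3: lo=4, hi=4, mid=4, val=29

Found at index 4


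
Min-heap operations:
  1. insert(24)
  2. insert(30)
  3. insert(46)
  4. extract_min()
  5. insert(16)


insert(24) -> [24]
insert(30) -> [24, 30]
insert(46) -> [24, 30, 46]
extract_min()->24, [30, 46]
insert(16) -> [16, 46, 30]

Final heap: [16, 46, 30]


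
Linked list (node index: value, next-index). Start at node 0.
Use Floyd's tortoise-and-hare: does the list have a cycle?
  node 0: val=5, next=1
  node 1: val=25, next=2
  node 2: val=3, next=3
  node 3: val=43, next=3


Floyd's tortoise (slow, +1) and hare (fast, +2):
  init: slow=0, fast=0
  step 1: slow=1, fast=2
  step 2: slow=2, fast=3
  step 3: slow=3, fast=3
  slow == fast at node 3: cycle detected

Cycle: yes


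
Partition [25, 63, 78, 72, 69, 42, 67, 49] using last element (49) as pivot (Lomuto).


Pivot: 49
  25 <= 49: advance i (no swap)
  42 <= 49: swap -> [25, 42, 78, 72, 69, 63, 67, 49]
Place pivot at 2: [25, 42, 49, 72, 69, 63, 67, 78]

Partitioned: [25, 42, 49, 72, 69, 63, 67, 78]


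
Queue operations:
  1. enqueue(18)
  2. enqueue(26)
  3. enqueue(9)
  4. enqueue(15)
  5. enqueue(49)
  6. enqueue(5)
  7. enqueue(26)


enqueue(18) -> [18]
enqueue(26) -> [18, 26]
enqueue(9) -> [18, 26, 9]
enqueue(15) -> [18, 26, 9, 15]
enqueue(49) -> [18, 26, 9, 15, 49]
enqueue(5) -> [18, 26, 9, 15, 49, 5]
enqueue(26) -> [18, 26, 9, 15, 49, 5, 26]

Final queue: [18, 26, 9, 15, 49, 5, 26]


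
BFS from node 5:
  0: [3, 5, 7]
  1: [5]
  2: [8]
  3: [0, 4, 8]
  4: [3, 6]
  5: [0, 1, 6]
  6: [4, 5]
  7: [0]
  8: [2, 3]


Visit 5, enqueue [0, 1, 6]
Visit 0, enqueue [3, 7]
Visit 1, enqueue []
Visit 6, enqueue [4]
Visit 3, enqueue [8]
Visit 7, enqueue []
Visit 4, enqueue []
Visit 8, enqueue [2]
Visit 2, enqueue []

BFS order: [5, 0, 1, 6, 3, 7, 4, 8, 2]


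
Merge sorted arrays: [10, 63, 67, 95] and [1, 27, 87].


Take 1 from B
Take 10 from A
Take 27 from B
Take 63 from A
Take 67 from A
Take 87 from B

Merged: [1, 10, 27, 63, 67, 87, 95]


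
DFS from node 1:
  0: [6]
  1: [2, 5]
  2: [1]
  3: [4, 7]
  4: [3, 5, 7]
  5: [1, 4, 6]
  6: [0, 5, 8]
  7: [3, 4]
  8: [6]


Visit 1, push [5, 2]
Visit 2, push []
Visit 5, push [6, 4]
Visit 4, push [7, 3]
Visit 3, push [7]
Visit 7, push []
Visit 6, push [8, 0]
Visit 0, push []
Visit 8, push []

DFS order: [1, 2, 5, 4, 3, 7, 6, 0, 8]


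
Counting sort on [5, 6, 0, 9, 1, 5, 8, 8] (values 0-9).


Input: [5, 6, 0, 9, 1, 5, 8, 8]
Counts: [1, 1, 0, 0, 0, 2, 1, 0, 2, 1]

Sorted: [0, 1, 5, 5, 6, 8, 8, 9]


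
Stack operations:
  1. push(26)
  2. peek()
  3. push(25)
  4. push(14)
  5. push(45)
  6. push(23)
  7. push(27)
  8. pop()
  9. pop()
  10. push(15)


push(26) -> [26]
peek()->26
push(25) -> [26, 25]
push(14) -> [26, 25, 14]
push(45) -> [26, 25, 14, 45]
push(23) -> [26, 25, 14, 45, 23]
push(27) -> [26, 25, 14, 45, 23, 27]
pop()->27, [26, 25, 14, 45, 23]
pop()->23, [26, 25, 14, 45]
push(15) -> [26, 25, 14, 45, 15]

Final stack: [26, 25, 14, 45, 15]


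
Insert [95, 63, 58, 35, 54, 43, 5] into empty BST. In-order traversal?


Insert 95: root
Insert 63: L from 95
Insert 58: L from 95 -> L from 63
Insert 35: L from 95 -> L from 63 -> L from 58
Insert 54: L from 95 -> L from 63 -> L from 58 -> R from 35
Insert 43: L from 95 -> L from 63 -> L from 58 -> R from 35 -> L from 54
Insert 5: L from 95 -> L from 63 -> L from 58 -> L from 35

In-order: [5, 35, 43, 54, 58, 63, 95]


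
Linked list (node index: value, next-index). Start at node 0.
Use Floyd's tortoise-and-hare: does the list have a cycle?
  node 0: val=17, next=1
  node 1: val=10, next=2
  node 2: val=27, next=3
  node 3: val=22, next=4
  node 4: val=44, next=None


Floyd's tortoise (slow, +1) and hare (fast, +2):
  init: slow=0, fast=0
  step 1: slow=1, fast=2
  step 2: slow=2, fast=4
  step 3: fast -> None, no cycle

Cycle: no


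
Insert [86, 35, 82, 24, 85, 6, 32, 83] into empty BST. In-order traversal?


Insert 86: root
Insert 35: L from 86
Insert 82: L from 86 -> R from 35
Insert 24: L from 86 -> L from 35
Insert 85: L from 86 -> R from 35 -> R from 82
Insert 6: L from 86 -> L from 35 -> L from 24
Insert 32: L from 86 -> L from 35 -> R from 24
Insert 83: L from 86 -> R from 35 -> R from 82 -> L from 85

In-order: [6, 24, 32, 35, 82, 83, 85, 86]


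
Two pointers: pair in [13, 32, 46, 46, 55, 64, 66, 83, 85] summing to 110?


lo=0(13)+hi=8(85)=98
lo=1(32)+hi=8(85)=117
lo=1(32)+hi=7(83)=115
lo=1(32)+hi=6(66)=98
lo=2(46)+hi=6(66)=112
lo=2(46)+hi=5(64)=110

Yes: 46+64=110


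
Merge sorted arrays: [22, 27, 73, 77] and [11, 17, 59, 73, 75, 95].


Take 11 from B
Take 17 from B
Take 22 from A
Take 27 from A
Take 59 from B
Take 73 from A
Take 73 from B
Take 75 from B
Take 77 from A

Merged: [11, 17, 22, 27, 59, 73, 73, 75, 77, 95]


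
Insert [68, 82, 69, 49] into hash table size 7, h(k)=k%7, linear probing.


Insert 68: h=5 -> slot 5
Insert 82: h=5, 1 probes -> slot 6
Insert 69: h=6, 1 probes -> slot 0
Insert 49: h=0, 1 probes -> slot 1

Table: [69, 49, None, None, None, 68, 82]


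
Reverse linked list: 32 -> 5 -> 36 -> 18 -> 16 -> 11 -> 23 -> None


Step 1: curr=32, set curr.next=prev(None) | reversed so far: 32
Step 2: curr=5, set curr.next=prev(32) | reversed so far: 5 -> 32
Step 3: curr=36, set curr.next=prev(5) | reversed so far: 36 -> 5 -> 32
Step 4: curr=18, set curr.next=prev(36) | reversed so far: 18 -> 36 -> 5 -> 32
Step 5: curr=16, set curr.next=prev(18) | reversed so far: 16 -> 18 -> 36 -> 5 -> 32
Step 6: curr=11, set curr.next=prev(16) | reversed so far: 11 -> 16 -> 18 -> 36 -> 5 -> 32
Step 7: curr=23, set curr.next=prev(11) | reversed so far: 23 -> 11 -> 16 -> 18 -> 36 -> 5 -> 32

23 -> 11 -> 16 -> 18 -> 36 -> 5 -> 32 -> None


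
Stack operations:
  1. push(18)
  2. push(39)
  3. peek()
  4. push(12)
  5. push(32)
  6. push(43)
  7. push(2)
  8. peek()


push(18) -> [18]
push(39) -> [18, 39]
peek()->39
push(12) -> [18, 39, 12]
push(32) -> [18, 39, 12, 32]
push(43) -> [18, 39, 12, 32, 43]
push(2) -> [18, 39, 12, 32, 43, 2]
peek()->2

Final stack: [18, 39, 12, 32, 43, 2]


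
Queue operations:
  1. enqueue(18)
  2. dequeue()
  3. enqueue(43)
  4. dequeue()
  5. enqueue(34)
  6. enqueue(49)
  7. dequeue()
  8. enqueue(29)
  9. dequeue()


enqueue(18) -> [18]
dequeue()->18, []
enqueue(43) -> [43]
dequeue()->43, []
enqueue(34) -> [34]
enqueue(49) -> [34, 49]
dequeue()->34, [49]
enqueue(29) -> [49, 29]
dequeue()->49, [29]

Final queue: [29]


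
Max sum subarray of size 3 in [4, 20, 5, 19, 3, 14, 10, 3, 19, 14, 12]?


[0:3]: 29
[1:4]: 44
[2:5]: 27
[3:6]: 36
[4:7]: 27
[5:8]: 27
[6:9]: 32
[7:10]: 36
[8:11]: 45

Max: 45 at [8:11]


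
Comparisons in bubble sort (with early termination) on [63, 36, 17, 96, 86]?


Algorithm: bubble sort (with early termination)
Input: [63, 36, 17, 96, 86]
Sorted: [17, 36, 63, 86, 96]

9


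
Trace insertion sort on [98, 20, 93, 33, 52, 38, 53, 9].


Initial: [98, 20, 93, 33, 52, 38, 53, 9]
Insert 20: [20, 98, 93, 33, 52, 38, 53, 9]
Insert 93: [20, 93, 98, 33, 52, 38, 53, 9]
Insert 33: [20, 33, 93, 98, 52, 38, 53, 9]
Insert 52: [20, 33, 52, 93, 98, 38, 53, 9]
Insert 38: [20, 33, 38, 52, 93, 98, 53, 9]
Insert 53: [20, 33, 38, 52, 53, 93, 98, 9]
Insert 9: [9, 20, 33, 38, 52, 53, 93, 98]

Sorted: [9, 20, 33, 38, 52, 53, 93, 98]


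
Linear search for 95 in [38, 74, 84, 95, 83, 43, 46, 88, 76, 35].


i=0: 38!=95
i=1: 74!=95
i=2: 84!=95
i=3: 95==95 found!

Found at 3, 4 comps


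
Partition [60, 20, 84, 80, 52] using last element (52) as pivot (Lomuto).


Pivot: 52
  20 <= 52: swap -> [20, 60, 84, 80, 52]
Place pivot at 1: [20, 52, 84, 80, 60]

Partitioned: [20, 52, 84, 80, 60]


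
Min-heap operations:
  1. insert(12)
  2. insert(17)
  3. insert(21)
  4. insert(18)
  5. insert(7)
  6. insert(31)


insert(12) -> [12]
insert(17) -> [12, 17]
insert(21) -> [12, 17, 21]
insert(18) -> [12, 17, 21, 18]
insert(7) -> [7, 12, 21, 18, 17]
insert(31) -> [7, 12, 21, 18, 17, 31]

Final heap: [7, 12, 21, 18, 17, 31]


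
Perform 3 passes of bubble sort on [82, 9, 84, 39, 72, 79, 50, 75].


Initial: [82, 9, 84, 39, 72, 79, 50, 75]
Pass 1: [9, 82, 39, 72, 79, 50, 75, 84] (6 swaps)
Pass 2: [9, 39, 72, 79, 50, 75, 82, 84] (5 swaps)
Pass 3: [9, 39, 72, 50, 75, 79, 82, 84] (2 swaps)

After 3 passes: [9, 39, 72, 50, 75, 79, 82, 84]


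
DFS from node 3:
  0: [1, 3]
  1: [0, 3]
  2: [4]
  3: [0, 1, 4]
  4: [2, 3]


Visit 3, push [4, 1, 0]
Visit 0, push [1]
Visit 1, push []
Visit 4, push [2]
Visit 2, push []

DFS order: [3, 0, 1, 4, 2]


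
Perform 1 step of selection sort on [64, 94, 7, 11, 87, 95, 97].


Initial: [64, 94, 7, 11, 87, 95, 97]
Step 1: min=7 at 2
  Swap: [7, 94, 64, 11, 87, 95, 97]

After 1 step: [7, 94, 64, 11, 87, 95, 97]


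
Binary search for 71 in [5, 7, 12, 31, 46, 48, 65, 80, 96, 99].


Step 1: lo=0, hi=9, mid=4, val=46
Step 2: lo=5, hi=9, mid=7, val=80
Step 3: lo=5, hi=6, mid=5, val=48
Step 4: lo=6, hi=6, mid=6, val=65

Not found


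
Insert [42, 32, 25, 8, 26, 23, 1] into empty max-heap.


Insert 42: [42]
Insert 32: [42, 32]
Insert 25: [42, 32, 25]
Insert 8: [42, 32, 25, 8]
Insert 26: [42, 32, 25, 8, 26]
Insert 23: [42, 32, 25, 8, 26, 23]
Insert 1: [42, 32, 25, 8, 26, 23, 1]

Final heap: [42, 32, 25, 8, 26, 23, 1]


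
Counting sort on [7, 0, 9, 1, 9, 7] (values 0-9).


Input: [7, 0, 9, 1, 9, 7]
Counts: [1, 1, 0, 0, 0, 0, 0, 2, 0, 2]

Sorted: [0, 1, 7, 7, 9, 9]


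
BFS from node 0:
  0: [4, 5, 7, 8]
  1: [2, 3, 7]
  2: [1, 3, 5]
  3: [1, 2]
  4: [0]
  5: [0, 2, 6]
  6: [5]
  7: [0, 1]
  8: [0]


Visit 0, enqueue [4, 5, 7, 8]
Visit 4, enqueue []
Visit 5, enqueue [2, 6]
Visit 7, enqueue [1]
Visit 8, enqueue []
Visit 2, enqueue [3]
Visit 6, enqueue []
Visit 1, enqueue []
Visit 3, enqueue []

BFS order: [0, 4, 5, 7, 8, 2, 6, 1, 3]


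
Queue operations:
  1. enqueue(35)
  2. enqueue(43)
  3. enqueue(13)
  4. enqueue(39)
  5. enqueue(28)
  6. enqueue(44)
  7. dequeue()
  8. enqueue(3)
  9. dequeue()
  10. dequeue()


enqueue(35) -> [35]
enqueue(43) -> [35, 43]
enqueue(13) -> [35, 43, 13]
enqueue(39) -> [35, 43, 13, 39]
enqueue(28) -> [35, 43, 13, 39, 28]
enqueue(44) -> [35, 43, 13, 39, 28, 44]
dequeue()->35, [43, 13, 39, 28, 44]
enqueue(3) -> [43, 13, 39, 28, 44, 3]
dequeue()->43, [13, 39, 28, 44, 3]
dequeue()->13, [39, 28, 44, 3]

Final queue: [39, 28, 44, 3]


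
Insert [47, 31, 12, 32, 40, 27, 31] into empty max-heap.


Insert 47: [47]
Insert 31: [47, 31]
Insert 12: [47, 31, 12]
Insert 32: [47, 32, 12, 31]
Insert 40: [47, 40, 12, 31, 32]
Insert 27: [47, 40, 27, 31, 32, 12]
Insert 31: [47, 40, 31, 31, 32, 12, 27]

Final heap: [47, 40, 31, 31, 32, 12, 27]


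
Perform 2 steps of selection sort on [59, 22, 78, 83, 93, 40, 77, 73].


Initial: [59, 22, 78, 83, 93, 40, 77, 73]
Step 1: min=22 at 1
  Swap: [22, 59, 78, 83, 93, 40, 77, 73]
Step 2: min=40 at 5
  Swap: [22, 40, 78, 83, 93, 59, 77, 73]

After 2 steps: [22, 40, 78, 83, 93, 59, 77, 73]


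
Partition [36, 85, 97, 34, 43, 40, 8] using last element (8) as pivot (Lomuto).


Pivot: 8
Place pivot at 0: [8, 85, 97, 34, 43, 40, 36]

Partitioned: [8, 85, 97, 34, 43, 40, 36]


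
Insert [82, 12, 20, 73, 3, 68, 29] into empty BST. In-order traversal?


Insert 82: root
Insert 12: L from 82
Insert 20: L from 82 -> R from 12
Insert 73: L from 82 -> R from 12 -> R from 20
Insert 3: L from 82 -> L from 12
Insert 68: L from 82 -> R from 12 -> R from 20 -> L from 73
Insert 29: L from 82 -> R from 12 -> R from 20 -> L from 73 -> L from 68

In-order: [3, 12, 20, 29, 68, 73, 82]


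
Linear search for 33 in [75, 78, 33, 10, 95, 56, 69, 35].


i=0: 75!=33
i=1: 78!=33
i=2: 33==33 found!

Found at 2, 3 comps


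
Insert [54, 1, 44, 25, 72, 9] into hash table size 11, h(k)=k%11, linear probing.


Insert 54: h=10 -> slot 10
Insert 1: h=1 -> slot 1
Insert 44: h=0 -> slot 0
Insert 25: h=3 -> slot 3
Insert 72: h=6 -> slot 6
Insert 9: h=9 -> slot 9

Table: [44, 1, None, 25, None, None, 72, None, None, 9, 54]


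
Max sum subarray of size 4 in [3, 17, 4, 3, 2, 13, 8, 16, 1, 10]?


[0:4]: 27
[1:5]: 26
[2:6]: 22
[3:7]: 26
[4:8]: 39
[5:9]: 38
[6:10]: 35

Max: 39 at [4:8]


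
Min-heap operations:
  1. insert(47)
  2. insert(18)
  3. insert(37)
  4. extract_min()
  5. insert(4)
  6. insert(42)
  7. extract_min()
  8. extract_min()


insert(47) -> [47]
insert(18) -> [18, 47]
insert(37) -> [18, 47, 37]
extract_min()->18, [37, 47]
insert(4) -> [4, 47, 37]
insert(42) -> [4, 42, 37, 47]
extract_min()->4, [37, 42, 47]
extract_min()->37, [42, 47]

Final heap: [42, 47]


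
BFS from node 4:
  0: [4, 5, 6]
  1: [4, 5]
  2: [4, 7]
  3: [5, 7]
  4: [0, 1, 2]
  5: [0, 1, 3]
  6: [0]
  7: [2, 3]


Visit 4, enqueue [0, 1, 2]
Visit 0, enqueue [5, 6]
Visit 1, enqueue []
Visit 2, enqueue [7]
Visit 5, enqueue [3]
Visit 6, enqueue []
Visit 7, enqueue []
Visit 3, enqueue []

BFS order: [4, 0, 1, 2, 5, 6, 7, 3]


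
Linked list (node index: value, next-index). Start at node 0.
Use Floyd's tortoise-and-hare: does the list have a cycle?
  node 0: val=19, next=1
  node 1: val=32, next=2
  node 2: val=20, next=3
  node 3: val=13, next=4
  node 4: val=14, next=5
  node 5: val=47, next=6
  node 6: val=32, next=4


Floyd's tortoise (slow, +1) and hare (fast, +2):
  init: slow=0, fast=0
  step 1: slow=1, fast=2
  step 2: slow=2, fast=4
  step 3: slow=3, fast=6
  step 4: slow=4, fast=5
  step 5: slow=5, fast=4
  step 6: slow=6, fast=6
  slow == fast at node 6: cycle detected

Cycle: yes


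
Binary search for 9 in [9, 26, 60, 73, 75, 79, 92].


Step 1: lo=0, hi=6, mid=3, val=73
Step 2: lo=0, hi=2, mid=1, val=26
Step 3: lo=0, hi=0, mid=0, val=9

Found at index 0


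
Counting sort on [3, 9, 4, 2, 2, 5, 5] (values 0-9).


Input: [3, 9, 4, 2, 2, 5, 5]
Counts: [0, 0, 2, 1, 1, 2, 0, 0, 0, 1]

Sorted: [2, 2, 3, 4, 5, 5, 9]


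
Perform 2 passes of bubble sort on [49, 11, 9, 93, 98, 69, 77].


Initial: [49, 11, 9, 93, 98, 69, 77]
Pass 1: [11, 9, 49, 93, 69, 77, 98] (4 swaps)
Pass 2: [9, 11, 49, 69, 77, 93, 98] (3 swaps)

After 2 passes: [9, 11, 49, 69, 77, 93, 98]


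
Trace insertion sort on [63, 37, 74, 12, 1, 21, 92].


Initial: [63, 37, 74, 12, 1, 21, 92]
Insert 37: [37, 63, 74, 12, 1, 21, 92]
Insert 74: [37, 63, 74, 12, 1, 21, 92]
Insert 12: [12, 37, 63, 74, 1, 21, 92]
Insert 1: [1, 12, 37, 63, 74, 21, 92]
Insert 21: [1, 12, 21, 37, 63, 74, 92]
Insert 92: [1, 12, 21, 37, 63, 74, 92]

Sorted: [1, 12, 21, 37, 63, 74, 92]


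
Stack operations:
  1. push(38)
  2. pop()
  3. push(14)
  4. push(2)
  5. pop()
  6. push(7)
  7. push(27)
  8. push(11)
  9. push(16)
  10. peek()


push(38) -> [38]
pop()->38, []
push(14) -> [14]
push(2) -> [14, 2]
pop()->2, [14]
push(7) -> [14, 7]
push(27) -> [14, 7, 27]
push(11) -> [14, 7, 27, 11]
push(16) -> [14, 7, 27, 11, 16]
peek()->16

Final stack: [14, 7, 27, 11, 16]


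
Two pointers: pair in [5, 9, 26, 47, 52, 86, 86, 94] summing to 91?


lo=0(5)+hi=7(94)=99
lo=0(5)+hi=6(86)=91

Yes: 5+86=91


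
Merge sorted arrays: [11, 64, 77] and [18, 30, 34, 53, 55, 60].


Take 11 from A
Take 18 from B
Take 30 from B
Take 34 from B
Take 53 from B
Take 55 from B
Take 60 from B

Merged: [11, 18, 30, 34, 53, 55, 60, 64, 77]


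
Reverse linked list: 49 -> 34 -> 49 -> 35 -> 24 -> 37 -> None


Step 1: curr=49, set curr.next=prev(None) | reversed so far: 49
Step 2: curr=34, set curr.next=prev(49) | reversed so far: 34 -> 49
Step 3: curr=49, set curr.next=prev(34) | reversed so far: 49 -> 34 -> 49
Step 4: curr=35, set curr.next=prev(49) | reversed so far: 35 -> 49 -> 34 -> 49
Step 5: curr=24, set curr.next=prev(35) | reversed so far: 24 -> 35 -> 49 -> 34 -> 49
Step 6: curr=37, set curr.next=prev(24) | reversed so far: 37 -> 24 -> 35 -> 49 -> 34 -> 49

37 -> 24 -> 35 -> 49 -> 34 -> 49 -> None


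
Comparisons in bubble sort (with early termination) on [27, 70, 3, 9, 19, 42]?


Algorithm: bubble sort (with early termination)
Input: [27, 70, 3, 9, 19, 42]
Sorted: [3, 9, 19, 27, 42, 70]

12


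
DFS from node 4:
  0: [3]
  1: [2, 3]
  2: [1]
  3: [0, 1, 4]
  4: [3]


Visit 4, push [3]
Visit 3, push [1, 0]
Visit 0, push []
Visit 1, push [2]
Visit 2, push []

DFS order: [4, 3, 0, 1, 2]


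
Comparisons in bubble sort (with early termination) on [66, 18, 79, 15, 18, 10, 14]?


Algorithm: bubble sort (with early termination)
Input: [66, 18, 79, 15, 18, 10, 14]
Sorted: [10, 14, 15, 18, 18, 66, 79]

21


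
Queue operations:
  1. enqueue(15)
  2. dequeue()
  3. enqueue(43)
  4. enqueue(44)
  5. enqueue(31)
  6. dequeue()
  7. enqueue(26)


enqueue(15) -> [15]
dequeue()->15, []
enqueue(43) -> [43]
enqueue(44) -> [43, 44]
enqueue(31) -> [43, 44, 31]
dequeue()->43, [44, 31]
enqueue(26) -> [44, 31, 26]

Final queue: [44, 31, 26]


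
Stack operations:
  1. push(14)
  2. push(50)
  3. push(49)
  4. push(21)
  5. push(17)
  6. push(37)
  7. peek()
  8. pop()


push(14) -> [14]
push(50) -> [14, 50]
push(49) -> [14, 50, 49]
push(21) -> [14, 50, 49, 21]
push(17) -> [14, 50, 49, 21, 17]
push(37) -> [14, 50, 49, 21, 17, 37]
peek()->37
pop()->37, [14, 50, 49, 21, 17]

Final stack: [14, 50, 49, 21, 17]


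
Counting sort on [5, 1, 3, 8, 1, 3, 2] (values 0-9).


Input: [5, 1, 3, 8, 1, 3, 2]
Counts: [0, 2, 1, 2, 0, 1, 0, 0, 1, 0]

Sorted: [1, 1, 2, 3, 3, 5, 8]


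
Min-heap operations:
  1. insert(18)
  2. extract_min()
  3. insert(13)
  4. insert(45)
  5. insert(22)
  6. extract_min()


insert(18) -> [18]
extract_min()->18, []
insert(13) -> [13]
insert(45) -> [13, 45]
insert(22) -> [13, 45, 22]
extract_min()->13, [22, 45]

Final heap: [22, 45]


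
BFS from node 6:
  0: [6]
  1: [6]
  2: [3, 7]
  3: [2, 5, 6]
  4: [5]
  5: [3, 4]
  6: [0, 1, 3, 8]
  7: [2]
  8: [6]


Visit 6, enqueue [0, 1, 3, 8]
Visit 0, enqueue []
Visit 1, enqueue []
Visit 3, enqueue [2, 5]
Visit 8, enqueue []
Visit 2, enqueue [7]
Visit 5, enqueue [4]
Visit 7, enqueue []
Visit 4, enqueue []

BFS order: [6, 0, 1, 3, 8, 2, 5, 7, 4]


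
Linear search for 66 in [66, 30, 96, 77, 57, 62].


i=0: 66==66 found!

Found at 0, 1 comps


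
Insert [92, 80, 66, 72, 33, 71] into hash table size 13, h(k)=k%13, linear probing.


Insert 92: h=1 -> slot 1
Insert 80: h=2 -> slot 2
Insert 66: h=1, 2 probes -> slot 3
Insert 72: h=7 -> slot 7
Insert 33: h=7, 1 probes -> slot 8
Insert 71: h=6 -> slot 6

Table: [None, 92, 80, 66, None, None, 71, 72, 33, None, None, None, None]


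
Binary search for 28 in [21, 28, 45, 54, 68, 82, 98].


Step 1: lo=0, hi=6, mid=3, val=54
Step 2: lo=0, hi=2, mid=1, val=28

Found at index 1


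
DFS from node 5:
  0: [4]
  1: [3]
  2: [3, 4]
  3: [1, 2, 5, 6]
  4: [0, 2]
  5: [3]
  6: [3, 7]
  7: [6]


Visit 5, push [3]
Visit 3, push [6, 2, 1]
Visit 1, push []
Visit 2, push [4]
Visit 4, push [0]
Visit 0, push []
Visit 6, push [7]
Visit 7, push []

DFS order: [5, 3, 1, 2, 4, 0, 6, 7]


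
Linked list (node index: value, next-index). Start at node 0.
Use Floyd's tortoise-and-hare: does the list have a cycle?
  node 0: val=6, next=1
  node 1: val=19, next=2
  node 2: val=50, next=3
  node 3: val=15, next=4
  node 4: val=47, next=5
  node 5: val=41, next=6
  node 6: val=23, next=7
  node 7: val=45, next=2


Floyd's tortoise (slow, +1) and hare (fast, +2):
  init: slow=0, fast=0
  step 1: slow=1, fast=2
  step 2: slow=2, fast=4
  step 3: slow=3, fast=6
  step 4: slow=4, fast=2
  step 5: slow=5, fast=4
  step 6: slow=6, fast=6
  slow == fast at node 6: cycle detected

Cycle: yes


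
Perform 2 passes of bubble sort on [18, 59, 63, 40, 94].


Initial: [18, 59, 63, 40, 94]
Pass 1: [18, 59, 40, 63, 94] (1 swaps)
Pass 2: [18, 40, 59, 63, 94] (1 swaps)

After 2 passes: [18, 40, 59, 63, 94]


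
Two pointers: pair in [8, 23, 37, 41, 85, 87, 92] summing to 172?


lo=0(8)+hi=6(92)=100
lo=1(23)+hi=6(92)=115
lo=2(37)+hi=6(92)=129
lo=3(41)+hi=6(92)=133
lo=4(85)+hi=6(92)=177
lo=4(85)+hi=5(87)=172

Yes: 85+87=172


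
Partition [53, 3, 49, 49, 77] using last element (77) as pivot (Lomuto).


Pivot: 77
  53 <= 77: advance i (no swap)
  3 <= 77: advance i (no swap)
  49 <= 77: advance i (no swap)
  49 <= 77: advance i (no swap)
Place pivot at 4: [53, 3, 49, 49, 77]

Partitioned: [53, 3, 49, 49, 77]


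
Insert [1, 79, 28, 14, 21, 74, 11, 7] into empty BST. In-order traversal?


Insert 1: root
Insert 79: R from 1
Insert 28: R from 1 -> L from 79
Insert 14: R from 1 -> L from 79 -> L from 28
Insert 21: R from 1 -> L from 79 -> L from 28 -> R from 14
Insert 74: R from 1 -> L from 79 -> R from 28
Insert 11: R from 1 -> L from 79 -> L from 28 -> L from 14
Insert 7: R from 1 -> L from 79 -> L from 28 -> L from 14 -> L from 11

In-order: [1, 7, 11, 14, 21, 28, 74, 79]


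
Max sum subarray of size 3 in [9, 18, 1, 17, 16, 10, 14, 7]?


[0:3]: 28
[1:4]: 36
[2:5]: 34
[3:6]: 43
[4:7]: 40
[5:8]: 31

Max: 43 at [3:6]


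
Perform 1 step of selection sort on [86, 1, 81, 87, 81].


Initial: [86, 1, 81, 87, 81]
Step 1: min=1 at 1
  Swap: [1, 86, 81, 87, 81]

After 1 step: [1, 86, 81, 87, 81]


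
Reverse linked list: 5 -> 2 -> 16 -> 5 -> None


Step 1: curr=5, set curr.next=prev(None) | reversed so far: 5
Step 2: curr=2, set curr.next=prev(5) | reversed so far: 2 -> 5
Step 3: curr=16, set curr.next=prev(2) | reversed so far: 16 -> 2 -> 5
Step 4: curr=5, set curr.next=prev(16) | reversed so far: 5 -> 16 -> 2 -> 5

5 -> 16 -> 2 -> 5 -> None


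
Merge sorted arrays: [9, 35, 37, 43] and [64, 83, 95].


Take 9 from A
Take 35 from A
Take 37 from A
Take 43 from A

Merged: [9, 35, 37, 43, 64, 83, 95]


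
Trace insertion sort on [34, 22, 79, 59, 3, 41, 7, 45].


Initial: [34, 22, 79, 59, 3, 41, 7, 45]
Insert 22: [22, 34, 79, 59, 3, 41, 7, 45]
Insert 79: [22, 34, 79, 59, 3, 41, 7, 45]
Insert 59: [22, 34, 59, 79, 3, 41, 7, 45]
Insert 3: [3, 22, 34, 59, 79, 41, 7, 45]
Insert 41: [3, 22, 34, 41, 59, 79, 7, 45]
Insert 7: [3, 7, 22, 34, 41, 59, 79, 45]
Insert 45: [3, 7, 22, 34, 41, 45, 59, 79]

Sorted: [3, 7, 22, 34, 41, 45, 59, 79]


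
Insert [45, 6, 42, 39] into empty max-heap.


Insert 45: [45]
Insert 6: [45, 6]
Insert 42: [45, 6, 42]
Insert 39: [45, 39, 42, 6]

Final heap: [45, 39, 42, 6]


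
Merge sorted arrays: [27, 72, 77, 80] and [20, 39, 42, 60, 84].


Take 20 from B
Take 27 from A
Take 39 from B
Take 42 from B
Take 60 from B
Take 72 from A
Take 77 from A
Take 80 from A

Merged: [20, 27, 39, 42, 60, 72, 77, 80, 84]


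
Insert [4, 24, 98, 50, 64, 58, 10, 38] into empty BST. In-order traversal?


Insert 4: root
Insert 24: R from 4
Insert 98: R from 4 -> R from 24
Insert 50: R from 4 -> R from 24 -> L from 98
Insert 64: R from 4 -> R from 24 -> L from 98 -> R from 50
Insert 58: R from 4 -> R from 24 -> L from 98 -> R from 50 -> L from 64
Insert 10: R from 4 -> L from 24
Insert 38: R from 4 -> R from 24 -> L from 98 -> L from 50

In-order: [4, 10, 24, 38, 50, 58, 64, 98]


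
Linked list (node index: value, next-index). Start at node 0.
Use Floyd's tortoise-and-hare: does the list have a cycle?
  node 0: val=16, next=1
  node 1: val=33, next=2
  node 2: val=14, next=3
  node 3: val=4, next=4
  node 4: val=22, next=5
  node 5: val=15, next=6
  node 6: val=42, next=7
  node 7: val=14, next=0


Floyd's tortoise (slow, +1) and hare (fast, +2):
  init: slow=0, fast=0
  step 1: slow=1, fast=2
  step 2: slow=2, fast=4
  step 3: slow=3, fast=6
  step 4: slow=4, fast=0
  step 5: slow=5, fast=2
  step 6: slow=6, fast=4
  step 7: slow=7, fast=6
  step 8: slow=0, fast=0
  slow == fast at node 0: cycle detected

Cycle: yes


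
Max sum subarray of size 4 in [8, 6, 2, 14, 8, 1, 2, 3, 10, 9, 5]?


[0:4]: 30
[1:5]: 30
[2:6]: 25
[3:7]: 25
[4:8]: 14
[5:9]: 16
[6:10]: 24
[7:11]: 27

Max: 30 at [0:4]


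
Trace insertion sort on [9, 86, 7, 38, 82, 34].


Initial: [9, 86, 7, 38, 82, 34]
Insert 86: [9, 86, 7, 38, 82, 34]
Insert 7: [7, 9, 86, 38, 82, 34]
Insert 38: [7, 9, 38, 86, 82, 34]
Insert 82: [7, 9, 38, 82, 86, 34]
Insert 34: [7, 9, 34, 38, 82, 86]

Sorted: [7, 9, 34, 38, 82, 86]


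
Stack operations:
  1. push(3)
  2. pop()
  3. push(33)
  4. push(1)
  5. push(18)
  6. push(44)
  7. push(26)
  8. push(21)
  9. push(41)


push(3) -> [3]
pop()->3, []
push(33) -> [33]
push(1) -> [33, 1]
push(18) -> [33, 1, 18]
push(44) -> [33, 1, 18, 44]
push(26) -> [33, 1, 18, 44, 26]
push(21) -> [33, 1, 18, 44, 26, 21]
push(41) -> [33, 1, 18, 44, 26, 21, 41]

Final stack: [33, 1, 18, 44, 26, 21, 41]


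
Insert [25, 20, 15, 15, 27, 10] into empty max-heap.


Insert 25: [25]
Insert 20: [25, 20]
Insert 15: [25, 20, 15]
Insert 15: [25, 20, 15, 15]
Insert 27: [27, 25, 15, 15, 20]
Insert 10: [27, 25, 15, 15, 20, 10]

Final heap: [27, 25, 15, 15, 20, 10]


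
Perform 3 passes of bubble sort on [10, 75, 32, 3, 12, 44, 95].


Initial: [10, 75, 32, 3, 12, 44, 95]
Pass 1: [10, 32, 3, 12, 44, 75, 95] (4 swaps)
Pass 2: [10, 3, 12, 32, 44, 75, 95] (2 swaps)
Pass 3: [3, 10, 12, 32, 44, 75, 95] (1 swaps)

After 3 passes: [3, 10, 12, 32, 44, 75, 95]


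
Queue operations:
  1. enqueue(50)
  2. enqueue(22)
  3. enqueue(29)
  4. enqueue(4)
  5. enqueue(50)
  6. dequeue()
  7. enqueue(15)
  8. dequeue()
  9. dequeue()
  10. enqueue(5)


enqueue(50) -> [50]
enqueue(22) -> [50, 22]
enqueue(29) -> [50, 22, 29]
enqueue(4) -> [50, 22, 29, 4]
enqueue(50) -> [50, 22, 29, 4, 50]
dequeue()->50, [22, 29, 4, 50]
enqueue(15) -> [22, 29, 4, 50, 15]
dequeue()->22, [29, 4, 50, 15]
dequeue()->29, [4, 50, 15]
enqueue(5) -> [4, 50, 15, 5]

Final queue: [4, 50, 15, 5]


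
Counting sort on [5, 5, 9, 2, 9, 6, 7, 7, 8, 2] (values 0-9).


Input: [5, 5, 9, 2, 9, 6, 7, 7, 8, 2]
Counts: [0, 0, 2, 0, 0, 2, 1, 2, 1, 2]

Sorted: [2, 2, 5, 5, 6, 7, 7, 8, 9, 9]


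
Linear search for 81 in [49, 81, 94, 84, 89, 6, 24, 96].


i=0: 49!=81
i=1: 81==81 found!

Found at 1, 2 comps


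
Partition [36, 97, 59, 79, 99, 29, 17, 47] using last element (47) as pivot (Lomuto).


Pivot: 47
  36 <= 47: advance i (no swap)
  29 <= 47: swap -> [36, 29, 59, 79, 99, 97, 17, 47]
  17 <= 47: swap -> [36, 29, 17, 79, 99, 97, 59, 47]
Place pivot at 3: [36, 29, 17, 47, 99, 97, 59, 79]

Partitioned: [36, 29, 17, 47, 99, 97, 59, 79]


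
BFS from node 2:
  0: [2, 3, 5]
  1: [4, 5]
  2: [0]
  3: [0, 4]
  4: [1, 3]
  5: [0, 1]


Visit 2, enqueue [0]
Visit 0, enqueue [3, 5]
Visit 3, enqueue [4]
Visit 5, enqueue [1]
Visit 4, enqueue []
Visit 1, enqueue []

BFS order: [2, 0, 3, 5, 4, 1]


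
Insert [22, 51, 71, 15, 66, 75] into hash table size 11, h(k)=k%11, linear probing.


Insert 22: h=0 -> slot 0
Insert 51: h=7 -> slot 7
Insert 71: h=5 -> slot 5
Insert 15: h=4 -> slot 4
Insert 66: h=0, 1 probes -> slot 1
Insert 75: h=9 -> slot 9

Table: [22, 66, None, None, 15, 71, None, 51, None, 75, None]


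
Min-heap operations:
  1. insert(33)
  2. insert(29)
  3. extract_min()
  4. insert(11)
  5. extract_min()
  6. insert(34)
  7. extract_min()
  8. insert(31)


insert(33) -> [33]
insert(29) -> [29, 33]
extract_min()->29, [33]
insert(11) -> [11, 33]
extract_min()->11, [33]
insert(34) -> [33, 34]
extract_min()->33, [34]
insert(31) -> [31, 34]

Final heap: [31, 34]


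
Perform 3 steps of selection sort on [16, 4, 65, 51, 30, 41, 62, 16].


Initial: [16, 4, 65, 51, 30, 41, 62, 16]
Step 1: min=4 at 1
  Swap: [4, 16, 65, 51, 30, 41, 62, 16]
Step 2: min=16 at 1
  Swap: [4, 16, 65, 51, 30, 41, 62, 16]
Step 3: min=16 at 7
  Swap: [4, 16, 16, 51, 30, 41, 62, 65]

After 3 steps: [4, 16, 16, 51, 30, 41, 62, 65]


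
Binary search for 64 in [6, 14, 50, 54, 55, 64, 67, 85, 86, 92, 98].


Step 1: lo=0, hi=10, mid=5, val=64

Found at index 5


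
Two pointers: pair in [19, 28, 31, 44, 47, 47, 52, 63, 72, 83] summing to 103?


lo=0(19)+hi=9(83)=102
lo=1(28)+hi=9(83)=111
lo=1(28)+hi=8(72)=100
lo=2(31)+hi=8(72)=103

Yes: 31+72=103


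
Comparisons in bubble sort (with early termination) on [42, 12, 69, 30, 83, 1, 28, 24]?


Algorithm: bubble sort (with early termination)
Input: [42, 12, 69, 30, 83, 1, 28, 24]
Sorted: [1, 12, 24, 28, 30, 42, 69, 83]

27


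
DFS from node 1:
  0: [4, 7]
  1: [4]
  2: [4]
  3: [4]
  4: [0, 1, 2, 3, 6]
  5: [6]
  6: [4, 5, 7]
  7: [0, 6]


Visit 1, push [4]
Visit 4, push [6, 3, 2, 0]
Visit 0, push [7]
Visit 7, push [6]
Visit 6, push [5]
Visit 5, push []
Visit 2, push []
Visit 3, push []

DFS order: [1, 4, 0, 7, 6, 5, 2, 3]


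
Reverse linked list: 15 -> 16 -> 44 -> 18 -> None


Step 1: curr=15, set curr.next=prev(None) | reversed so far: 15
Step 2: curr=16, set curr.next=prev(15) | reversed so far: 16 -> 15
Step 3: curr=44, set curr.next=prev(16) | reversed so far: 44 -> 16 -> 15
Step 4: curr=18, set curr.next=prev(44) | reversed so far: 18 -> 44 -> 16 -> 15

18 -> 44 -> 16 -> 15 -> None


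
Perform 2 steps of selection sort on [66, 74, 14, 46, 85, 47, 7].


Initial: [66, 74, 14, 46, 85, 47, 7]
Step 1: min=7 at 6
  Swap: [7, 74, 14, 46, 85, 47, 66]
Step 2: min=14 at 2
  Swap: [7, 14, 74, 46, 85, 47, 66]

After 2 steps: [7, 14, 74, 46, 85, 47, 66]


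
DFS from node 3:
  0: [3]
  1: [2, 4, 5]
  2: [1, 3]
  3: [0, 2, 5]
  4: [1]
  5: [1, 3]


Visit 3, push [5, 2, 0]
Visit 0, push []
Visit 2, push [1]
Visit 1, push [5, 4]
Visit 4, push []
Visit 5, push []

DFS order: [3, 0, 2, 1, 4, 5]


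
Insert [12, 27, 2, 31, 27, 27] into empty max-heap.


Insert 12: [12]
Insert 27: [27, 12]
Insert 2: [27, 12, 2]
Insert 31: [31, 27, 2, 12]
Insert 27: [31, 27, 2, 12, 27]
Insert 27: [31, 27, 27, 12, 27, 2]

Final heap: [31, 27, 27, 12, 27, 2]


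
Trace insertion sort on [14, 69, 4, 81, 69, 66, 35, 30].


Initial: [14, 69, 4, 81, 69, 66, 35, 30]
Insert 69: [14, 69, 4, 81, 69, 66, 35, 30]
Insert 4: [4, 14, 69, 81, 69, 66, 35, 30]
Insert 81: [4, 14, 69, 81, 69, 66, 35, 30]
Insert 69: [4, 14, 69, 69, 81, 66, 35, 30]
Insert 66: [4, 14, 66, 69, 69, 81, 35, 30]
Insert 35: [4, 14, 35, 66, 69, 69, 81, 30]
Insert 30: [4, 14, 30, 35, 66, 69, 69, 81]

Sorted: [4, 14, 30, 35, 66, 69, 69, 81]


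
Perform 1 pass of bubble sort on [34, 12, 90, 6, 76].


Initial: [34, 12, 90, 6, 76]
Pass 1: [12, 34, 6, 76, 90] (3 swaps)

After 1 pass: [12, 34, 6, 76, 90]


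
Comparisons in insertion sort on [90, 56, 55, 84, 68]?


Algorithm: insertion sort
Input: [90, 56, 55, 84, 68]
Sorted: [55, 56, 68, 84, 90]

8


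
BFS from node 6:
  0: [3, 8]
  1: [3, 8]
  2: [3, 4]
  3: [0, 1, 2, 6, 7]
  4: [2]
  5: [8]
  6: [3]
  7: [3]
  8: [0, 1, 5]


Visit 6, enqueue [3]
Visit 3, enqueue [0, 1, 2, 7]
Visit 0, enqueue [8]
Visit 1, enqueue []
Visit 2, enqueue [4]
Visit 7, enqueue []
Visit 8, enqueue [5]
Visit 4, enqueue []
Visit 5, enqueue []

BFS order: [6, 3, 0, 1, 2, 7, 8, 4, 5]


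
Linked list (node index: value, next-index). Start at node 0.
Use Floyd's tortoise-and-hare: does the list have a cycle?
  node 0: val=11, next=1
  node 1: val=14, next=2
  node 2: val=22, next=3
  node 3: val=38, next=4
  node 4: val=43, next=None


Floyd's tortoise (slow, +1) and hare (fast, +2):
  init: slow=0, fast=0
  step 1: slow=1, fast=2
  step 2: slow=2, fast=4
  step 3: fast -> None, no cycle

Cycle: no


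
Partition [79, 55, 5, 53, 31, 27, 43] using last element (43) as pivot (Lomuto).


Pivot: 43
  5 <= 43: swap -> [5, 55, 79, 53, 31, 27, 43]
  31 <= 43: swap -> [5, 31, 79, 53, 55, 27, 43]
  27 <= 43: swap -> [5, 31, 27, 53, 55, 79, 43]
Place pivot at 3: [5, 31, 27, 43, 55, 79, 53]

Partitioned: [5, 31, 27, 43, 55, 79, 53]


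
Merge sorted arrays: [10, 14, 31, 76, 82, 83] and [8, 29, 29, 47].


Take 8 from B
Take 10 from A
Take 14 from A
Take 29 from B
Take 29 from B
Take 31 from A
Take 47 from B

Merged: [8, 10, 14, 29, 29, 31, 47, 76, 82, 83]


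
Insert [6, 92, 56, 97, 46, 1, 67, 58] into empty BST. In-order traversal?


Insert 6: root
Insert 92: R from 6
Insert 56: R from 6 -> L from 92
Insert 97: R from 6 -> R from 92
Insert 46: R from 6 -> L from 92 -> L from 56
Insert 1: L from 6
Insert 67: R from 6 -> L from 92 -> R from 56
Insert 58: R from 6 -> L from 92 -> R from 56 -> L from 67

In-order: [1, 6, 46, 56, 58, 67, 92, 97]


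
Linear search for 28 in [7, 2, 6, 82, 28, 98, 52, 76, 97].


i=0: 7!=28
i=1: 2!=28
i=2: 6!=28
i=3: 82!=28
i=4: 28==28 found!

Found at 4, 5 comps


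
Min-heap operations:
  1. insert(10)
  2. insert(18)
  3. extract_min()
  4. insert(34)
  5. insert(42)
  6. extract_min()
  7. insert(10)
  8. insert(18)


insert(10) -> [10]
insert(18) -> [10, 18]
extract_min()->10, [18]
insert(34) -> [18, 34]
insert(42) -> [18, 34, 42]
extract_min()->18, [34, 42]
insert(10) -> [10, 42, 34]
insert(18) -> [10, 18, 34, 42]

Final heap: [10, 18, 34, 42]


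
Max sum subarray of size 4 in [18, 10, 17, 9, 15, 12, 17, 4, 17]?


[0:4]: 54
[1:5]: 51
[2:6]: 53
[3:7]: 53
[4:8]: 48
[5:9]: 50

Max: 54 at [0:4]


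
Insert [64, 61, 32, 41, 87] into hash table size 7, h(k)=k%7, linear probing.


Insert 64: h=1 -> slot 1
Insert 61: h=5 -> slot 5
Insert 32: h=4 -> slot 4
Insert 41: h=6 -> slot 6
Insert 87: h=3 -> slot 3

Table: [None, 64, None, 87, 32, 61, 41]


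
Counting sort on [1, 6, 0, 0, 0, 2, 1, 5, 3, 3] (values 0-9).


Input: [1, 6, 0, 0, 0, 2, 1, 5, 3, 3]
Counts: [3, 2, 1, 2, 0, 1, 1, 0, 0, 0]

Sorted: [0, 0, 0, 1, 1, 2, 3, 3, 5, 6]


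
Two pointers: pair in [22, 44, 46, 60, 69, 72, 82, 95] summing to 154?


lo=0(22)+hi=7(95)=117
lo=1(44)+hi=7(95)=139
lo=2(46)+hi=7(95)=141
lo=3(60)+hi=7(95)=155
lo=3(60)+hi=6(82)=142
lo=4(69)+hi=6(82)=151
lo=5(72)+hi=6(82)=154

Yes: 72+82=154


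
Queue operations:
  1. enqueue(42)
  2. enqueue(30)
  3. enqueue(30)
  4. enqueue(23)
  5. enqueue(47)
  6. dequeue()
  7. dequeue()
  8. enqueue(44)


enqueue(42) -> [42]
enqueue(30) -> [42, 30]
enqueue(30) -> [42, 30, 30]
enqueue(23) -> [42, 30, 30, 23]
enqueue(47) -> [42, 30, 30, 23, 47]
dequeue()->42, [30, 30, 23, 47]
dequeue()->30, [30, 23, 47]
enqueue(44) -> [30, 23, 47, 44]

Final queue: [30, 23, 47, 44]


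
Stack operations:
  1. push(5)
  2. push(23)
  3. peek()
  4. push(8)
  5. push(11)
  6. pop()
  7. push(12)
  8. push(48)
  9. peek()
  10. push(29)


push(5) -> [5]
push(23) -> [5, 23]
peek()->23
push(8) -> [5, 23, 8]
push(11) -> [5, 23, 8, 11]
pop()->11, [5, 23, 8]
push(12) -> [5, 23, 8, 12]
push(48) -> [5, 23, 8, 12, 48]
peek()->48
push(29) -> [5, 23, 8, 12, 48, 29]

Final stack: [5, 23, 8, 12, 48, 29]


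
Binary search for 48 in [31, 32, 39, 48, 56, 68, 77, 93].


Step 1: lo=0, hi=7, mid=3, val=48

Found at index 3


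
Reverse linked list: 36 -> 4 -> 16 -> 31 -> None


Step 1: curr=36, set curr.next=prev(None) | reversed so far: 36
Step 2: curr=4, set curr.next=prev(36) | reversed so far: 4 -> 36
Step 3: curr=16, set curr.next=prev(4) | reversed so far: 16 -> 4 -> 36
Step 4: curr=31, set curr.next=prev(16) | reversed so far: 31 -> 16 -> 4 -> 36

31 -> 16 -> 4 -> 36 -> None


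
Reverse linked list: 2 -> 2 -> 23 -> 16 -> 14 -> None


Step 1: curr=2, set curr.next=prev(None) | reversed so far: 2
Step 2: curr=2, set curr.next=prev(2) | reversed so far: 2 -> 2
Step 3: curr=23, set curr.next=prev(2) | reversed so far: 23 -> 2 -> 2
Step 4: curr=16, set curr.next=prev(23) | reversed so far: 16 -> 23 -> 2 -> 2
Step 5: curr=14, set curr.next=prev(16) | reversed so far: 14 -> 16 -> 23 -> 2 -> 2

14 -> 16 -> 23 -> 2 -> 2 -> None


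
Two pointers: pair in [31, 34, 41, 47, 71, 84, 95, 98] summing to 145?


lo=0(31)+hi=7(98)=129
lo=1(34)+hi=7(98)=132
lo=2(41)+hi=7(98)=139
lo=3(47)+hi=7(98)=145

Yes: 47+98=145


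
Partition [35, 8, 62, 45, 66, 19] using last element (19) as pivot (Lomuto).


Pivot: 19
  8 <= 19: swap -> [8, 35, 62, 45, 66, 19]
Place pivot at 1: [8, 19, 62, 45, 66, 35]

Partitioned: [8, 19, 62, 45, 66, 35]


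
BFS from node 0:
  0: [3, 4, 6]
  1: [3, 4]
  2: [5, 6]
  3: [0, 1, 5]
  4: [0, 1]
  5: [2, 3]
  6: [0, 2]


Visit 0, enqueue [3, 4, 6]
Visit 3, enqueue [1, 5]
Visit 4, enqueue []
Visit 6, enqueue [2]
Visit 1, enqueue []
Visit 5, enqueue []
Visit 2, enqueue []

BFS order: [0, 3, 4, 6, 1, 5, 2]


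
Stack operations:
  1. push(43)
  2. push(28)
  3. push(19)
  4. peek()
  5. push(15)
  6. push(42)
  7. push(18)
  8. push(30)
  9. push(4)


push(43) -> [43]
push(28) -> [43, 28]
push(19) -> [43, 28, 19]
peek()->19
push(15) -> [43, 28, 19, 15]
push(42) -> [43, 28, 19, 15, 42]
push(18) -> [43, 28, 19, 15, 42, 18]
push(30) -> [43, 28, 19, 15, 42, 18, 30]
push(4) -> [43, 28, 19, 15, 42, 18, 30, 4]

Final stack: [43, 28, 19, 15, 42, 18, 30, 4]


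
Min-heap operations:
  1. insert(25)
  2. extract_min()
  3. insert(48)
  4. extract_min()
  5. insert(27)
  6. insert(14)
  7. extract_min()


insert(25) -> [25]
extract_min()->25, []
insert(48) -> [48]
extract_min()->48, []
insert(27) -> [27]
insert(14) -> [14, 27]
extract_min()->14, [27]

Final heap: [27]


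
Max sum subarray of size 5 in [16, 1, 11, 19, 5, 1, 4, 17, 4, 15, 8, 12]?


[0:5]: 52
[1:6]: 37
[2:7]: 40
[3:8]: 46
[4:9]: 31
[5:10]: 41
[6:11]: 48
[7:12]: 56

Max: 56 at [7:12]


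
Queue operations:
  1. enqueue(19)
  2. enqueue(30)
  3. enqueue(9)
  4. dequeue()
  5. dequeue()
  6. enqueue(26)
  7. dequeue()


enqueue(19) -> [19]
enqueue(30) -> [19, 30]
enqueue(9) -> [19, 30, 9]
dequeue()->19, [30, 9]
dequeue()->30, [9]
enqueue(26) -> [9, 26]
dequeue()->9, [26]

Final queue: [26]


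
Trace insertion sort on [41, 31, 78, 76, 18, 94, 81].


Initial: [41, 31, 78, 76, 18, 94, 81]
Insert 31: [31, 41, 78, 76, 18, 94, 81]
Insert 78: [31, 41, 78, 76, 18, 94, 81]
Insert 76: [31, 41, 76, 78, 18, 94, 81]
Insert 18: [18, 31, 41, 76, 78, 94, 81]
Insert 94: [18, 31, 41, 76, 78, 94, 81]
Insert 81: [18, 31, 41, 76, 78, 81, 94]

Sorted: [18, 31, 41, 76, 78, 81, 94]
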